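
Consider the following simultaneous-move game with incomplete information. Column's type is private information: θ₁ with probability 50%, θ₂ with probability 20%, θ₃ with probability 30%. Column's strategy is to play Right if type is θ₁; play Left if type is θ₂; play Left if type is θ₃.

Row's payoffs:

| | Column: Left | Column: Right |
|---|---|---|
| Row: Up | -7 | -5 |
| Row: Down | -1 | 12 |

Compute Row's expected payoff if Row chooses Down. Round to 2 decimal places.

E[Down] = 0.5·12 + 0.2·(-1) + 0.3·(-1) = 6 + (-0.2) + (-0.3) = 5.5

5.50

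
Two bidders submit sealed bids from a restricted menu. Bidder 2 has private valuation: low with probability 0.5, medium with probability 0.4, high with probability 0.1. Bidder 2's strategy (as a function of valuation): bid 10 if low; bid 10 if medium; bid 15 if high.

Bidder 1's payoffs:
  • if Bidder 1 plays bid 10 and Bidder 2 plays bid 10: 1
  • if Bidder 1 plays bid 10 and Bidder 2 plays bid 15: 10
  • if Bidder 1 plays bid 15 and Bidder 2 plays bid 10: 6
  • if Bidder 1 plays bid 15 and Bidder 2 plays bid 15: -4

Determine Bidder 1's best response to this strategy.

E[bid 10] = 0.5·(1) + 0.4·(1) + 0.1·(10) = 1.9
E[bid 15] = 0.5·(6) + 0.4·(6) + 0.1·(-4) = 5
Best response: bid 15 (5 is the largest).

bid 15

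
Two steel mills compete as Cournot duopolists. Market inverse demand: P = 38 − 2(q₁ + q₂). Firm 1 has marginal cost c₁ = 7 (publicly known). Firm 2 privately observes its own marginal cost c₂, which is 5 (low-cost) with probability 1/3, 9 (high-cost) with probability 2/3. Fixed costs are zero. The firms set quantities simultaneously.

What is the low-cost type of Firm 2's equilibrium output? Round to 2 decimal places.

Type-c best response for Firm 2: q₂(c) = (38 − c)/4 − q₁/2.
Firm 1 maximizes expected profit; its first-order condition is 38 − 4q₁ − 2E[q₂] − 7 = 0.
Substituting E[q₂] and solving: E[c₂] = 7.66667, so q₁ = (38 − 2·7 + 7.66667)/6 = 5.27778.
q₂(low-cost) = (38 − 5 − 2·5.27778)/4 = 5.61111.

5.61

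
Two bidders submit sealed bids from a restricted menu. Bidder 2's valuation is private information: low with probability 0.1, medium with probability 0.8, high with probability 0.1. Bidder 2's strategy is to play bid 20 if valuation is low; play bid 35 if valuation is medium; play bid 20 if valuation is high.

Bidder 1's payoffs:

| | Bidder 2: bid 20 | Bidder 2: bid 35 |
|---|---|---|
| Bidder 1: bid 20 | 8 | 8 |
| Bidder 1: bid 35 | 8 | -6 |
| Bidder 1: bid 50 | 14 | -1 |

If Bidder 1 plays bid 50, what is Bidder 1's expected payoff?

E[bid 50] = 0.1·14 + 0.8·(-1) + 0.1·14 = 1.4 + (-0.8) + 1.4 = 2

2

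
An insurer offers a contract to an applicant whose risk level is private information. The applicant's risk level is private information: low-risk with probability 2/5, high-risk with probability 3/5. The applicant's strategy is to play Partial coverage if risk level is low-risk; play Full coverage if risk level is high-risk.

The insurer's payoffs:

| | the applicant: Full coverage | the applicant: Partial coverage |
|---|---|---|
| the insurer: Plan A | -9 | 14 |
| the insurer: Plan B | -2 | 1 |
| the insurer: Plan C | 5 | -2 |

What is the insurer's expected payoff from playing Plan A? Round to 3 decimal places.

E[Plan A] = 2/5·14 + 3/5·(-9) = 28/5 + (-27/5) = 1/5

0.200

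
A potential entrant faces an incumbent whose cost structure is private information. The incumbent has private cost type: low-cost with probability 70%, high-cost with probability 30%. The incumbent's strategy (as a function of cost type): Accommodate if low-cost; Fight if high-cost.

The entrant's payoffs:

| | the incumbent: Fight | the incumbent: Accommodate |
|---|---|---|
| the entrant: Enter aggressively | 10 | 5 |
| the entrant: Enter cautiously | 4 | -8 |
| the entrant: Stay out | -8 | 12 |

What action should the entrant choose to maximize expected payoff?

E[Enter aggressively] = 0.7·(5) + 0.3·(10) = 6.5
E[Enter cautiously] = 0.7·(-8) + 0.3·(4) = -4.4
E[Stay out] = 0.7·(12) + 0.3·(-8) = 6
Best response: Enter aggressively (6.5 is the largest).

Enter aggressively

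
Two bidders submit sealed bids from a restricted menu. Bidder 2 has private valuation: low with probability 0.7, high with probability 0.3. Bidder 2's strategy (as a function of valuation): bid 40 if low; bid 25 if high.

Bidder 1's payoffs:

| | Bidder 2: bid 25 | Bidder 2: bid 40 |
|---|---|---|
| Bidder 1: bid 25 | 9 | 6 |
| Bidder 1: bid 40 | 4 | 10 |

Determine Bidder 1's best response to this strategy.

bid 40

Compute Bidder 1's expected payoff for each action, taking the expectation over Bidder 2's type.
E[bid 25] = 0.7·(6) + 0.3·(9) = 6.9
E[bid 40] = 0.7·(10) + 0.3·(4) = 8.2
Best response: bid 40 (8.2 is the largest).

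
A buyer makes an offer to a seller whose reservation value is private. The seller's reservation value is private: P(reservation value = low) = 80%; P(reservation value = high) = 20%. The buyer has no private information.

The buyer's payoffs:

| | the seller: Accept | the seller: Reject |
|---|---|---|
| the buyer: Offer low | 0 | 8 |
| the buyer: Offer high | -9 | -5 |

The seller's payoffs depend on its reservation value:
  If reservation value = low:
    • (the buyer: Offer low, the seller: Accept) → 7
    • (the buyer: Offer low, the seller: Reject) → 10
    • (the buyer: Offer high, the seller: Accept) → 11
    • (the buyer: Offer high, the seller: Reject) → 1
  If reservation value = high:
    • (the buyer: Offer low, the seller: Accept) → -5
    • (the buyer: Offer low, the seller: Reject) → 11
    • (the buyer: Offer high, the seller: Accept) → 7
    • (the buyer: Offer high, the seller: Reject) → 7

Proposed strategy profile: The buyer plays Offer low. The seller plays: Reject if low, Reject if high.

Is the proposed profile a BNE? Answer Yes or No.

Yes

The buyer plays Offer low: E[Offer low] = 0.8·(8) + 0.2·(8) = 8; E[Offer high] = -5. Best-responding. ✓
The seller (reservation value low), facing Offer low: Accept gives 7, Reject gives 10. Proposed Reject is best. ✓
The seller (reservation value high), facing Offer low: Accept gives -5, Reject gives 11. Proposed Reject is best. ✓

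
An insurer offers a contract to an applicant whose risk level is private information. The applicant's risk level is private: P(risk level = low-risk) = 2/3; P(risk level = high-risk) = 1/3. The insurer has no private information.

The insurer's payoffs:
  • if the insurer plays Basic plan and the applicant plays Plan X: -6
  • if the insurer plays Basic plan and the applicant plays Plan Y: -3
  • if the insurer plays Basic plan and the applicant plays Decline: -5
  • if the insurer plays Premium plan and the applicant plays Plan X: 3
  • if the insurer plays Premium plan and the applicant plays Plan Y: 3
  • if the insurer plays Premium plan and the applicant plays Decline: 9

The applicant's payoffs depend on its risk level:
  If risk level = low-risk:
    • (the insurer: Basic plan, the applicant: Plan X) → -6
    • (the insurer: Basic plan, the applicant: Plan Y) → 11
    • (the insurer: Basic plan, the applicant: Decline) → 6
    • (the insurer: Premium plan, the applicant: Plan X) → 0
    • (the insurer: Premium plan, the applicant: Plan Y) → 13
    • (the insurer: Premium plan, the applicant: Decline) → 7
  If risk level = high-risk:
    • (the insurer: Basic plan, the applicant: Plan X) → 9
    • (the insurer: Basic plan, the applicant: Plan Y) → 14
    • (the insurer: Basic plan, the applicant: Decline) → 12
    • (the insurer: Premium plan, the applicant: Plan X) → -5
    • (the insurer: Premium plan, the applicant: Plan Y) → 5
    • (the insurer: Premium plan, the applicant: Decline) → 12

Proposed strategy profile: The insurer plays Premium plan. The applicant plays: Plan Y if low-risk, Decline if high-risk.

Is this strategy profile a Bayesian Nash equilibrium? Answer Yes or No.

The insurer plays Premium plan: E[Premium plan] = 2/3·(3) + 1/3·(9) = 5; E[Basic plan] = -11/3. Best-responding. ✓
The applicant (risk level low-risk), facing Premium plan: Plan X gives 0, Plan Y gives 13, Decline gives 7. Proposed Plan Y is best. ✓
The applicant (risk level high-risk), facing Premium plan: Plan X gives -5, Plan Y gives 5, Decline gives 12. Proposed Decline is best. ✓

Yes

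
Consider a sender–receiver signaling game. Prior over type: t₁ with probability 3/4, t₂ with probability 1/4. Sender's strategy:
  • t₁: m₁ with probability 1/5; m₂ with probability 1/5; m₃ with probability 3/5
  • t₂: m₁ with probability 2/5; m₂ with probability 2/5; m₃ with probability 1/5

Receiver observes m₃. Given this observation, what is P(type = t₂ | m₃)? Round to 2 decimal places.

P(m₃) = (3/4)·(3/5) + (1/4)·(1/5) = 1/2
P(t₂ | m₃) = ((1/4)·(1/5)) / (1/2) = (1/20) / (1/2) = 1/10

0.10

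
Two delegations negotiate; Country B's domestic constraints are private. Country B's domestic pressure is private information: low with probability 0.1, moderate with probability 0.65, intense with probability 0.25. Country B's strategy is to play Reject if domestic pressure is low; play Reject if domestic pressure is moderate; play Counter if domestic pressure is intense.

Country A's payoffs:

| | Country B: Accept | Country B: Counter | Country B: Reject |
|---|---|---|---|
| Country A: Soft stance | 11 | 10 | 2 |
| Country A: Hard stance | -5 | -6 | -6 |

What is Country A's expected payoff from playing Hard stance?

Take the expectation over Country B's domestic pressure, weighting each type's action by its prior probability.
E[Hard stance] = 0.1·(-6) + 0.65·(-6) + 0.25·(-6) = (-0.6) + (-3.9) + (-1.5) = -6

-6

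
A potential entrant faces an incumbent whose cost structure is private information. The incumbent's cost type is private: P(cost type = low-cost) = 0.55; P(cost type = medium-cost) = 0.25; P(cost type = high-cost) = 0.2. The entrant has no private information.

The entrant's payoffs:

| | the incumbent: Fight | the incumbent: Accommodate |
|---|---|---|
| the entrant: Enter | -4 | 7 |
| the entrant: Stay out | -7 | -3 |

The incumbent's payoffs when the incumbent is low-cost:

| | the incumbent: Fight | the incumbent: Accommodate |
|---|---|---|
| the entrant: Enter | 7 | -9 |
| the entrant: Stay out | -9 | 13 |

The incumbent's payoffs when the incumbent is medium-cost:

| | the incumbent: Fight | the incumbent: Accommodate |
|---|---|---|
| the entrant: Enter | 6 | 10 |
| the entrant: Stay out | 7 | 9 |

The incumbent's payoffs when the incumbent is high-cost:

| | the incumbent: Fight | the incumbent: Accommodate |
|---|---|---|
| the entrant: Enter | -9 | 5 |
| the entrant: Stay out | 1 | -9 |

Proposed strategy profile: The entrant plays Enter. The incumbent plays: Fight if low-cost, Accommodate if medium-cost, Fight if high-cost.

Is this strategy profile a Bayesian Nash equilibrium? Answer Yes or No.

No

The entrant plays Enter: E[Enter] = 0.55·(-4) + 0.25·(7) + 0.2·(-4) = -1.25; E[Stay out] = -6. Best-responding. ✓
The incumbent (cost type low-cost), facing Enter: Fight gives 7, Accommodate gives -9. Proposed Fight is best. ✓
The incumbent (cost type medium-cost), facing Enter: Fight gives 6, Accommodate gives 10. Proposed Accommodate is best. ✓
The incumbent (cost type high-cost), facing Enter: Fight gives -9, Accommodate gives 5. Proposed Fight is not best — profitable deviation exists. ✗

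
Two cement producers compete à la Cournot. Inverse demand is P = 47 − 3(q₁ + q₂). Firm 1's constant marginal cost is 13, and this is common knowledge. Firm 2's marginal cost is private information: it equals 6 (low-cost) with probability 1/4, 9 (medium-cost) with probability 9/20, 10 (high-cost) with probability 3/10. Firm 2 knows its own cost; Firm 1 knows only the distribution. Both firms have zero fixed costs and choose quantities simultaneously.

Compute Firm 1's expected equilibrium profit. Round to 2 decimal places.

32.34

Type-c best response for Firm 2: q₂(c) = (47 − c)/6 − q₁/2.
Firm 1 maximizes expected profit; its first-order condition is 47 − 6q₁ − 3E[q₂] − 13 = 0.
Substituting E[q₂] and solving: E[c₂] = 8.55, so q₁ = (47 − 2·13 + 8.55)/9 = 3.28333.
E[P] = 47 − 3·(q₁ + E[q₂]) = 22.85; Firm 1's expected profit = (E[P] − 13)·q₁ = (22.85 − 13)·3.28333 = 32.3408.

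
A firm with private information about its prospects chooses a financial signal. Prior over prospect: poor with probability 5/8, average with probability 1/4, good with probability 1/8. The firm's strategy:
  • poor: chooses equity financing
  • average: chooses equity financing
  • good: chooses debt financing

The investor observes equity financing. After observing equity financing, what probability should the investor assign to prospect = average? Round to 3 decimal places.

0.286

P(equity financing) = (5/8)·1 + (1/4)·1 + (1/8)·0 = 7/8
P(average | equity financing) = ((1/4)·1) / (7/8) = (1/4) / (7/8) = 2/7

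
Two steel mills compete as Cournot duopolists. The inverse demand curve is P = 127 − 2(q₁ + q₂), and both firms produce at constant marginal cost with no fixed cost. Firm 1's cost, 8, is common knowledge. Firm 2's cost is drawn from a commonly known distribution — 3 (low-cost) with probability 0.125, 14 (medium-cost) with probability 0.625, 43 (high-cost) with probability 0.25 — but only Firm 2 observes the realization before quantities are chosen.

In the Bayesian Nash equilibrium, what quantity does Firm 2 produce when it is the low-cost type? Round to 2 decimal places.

20.09

Type-c best response for Firm 2: q₂(c) = (127 − c)/4 − q₁/2.
Firm 1 maximizes expected profit; its first-order condition is 127 − 4q₁ − 2E[q₂] − 8 = 0.
Substituting E[q₂] and solving: E[c₂] = 19.875, so q₁ = (127 − 2·8 + 19.875)/6 = 21.8125.
q₂(low-cost) = (127 − 3 − 2·21.8125)/4 = 20.0938.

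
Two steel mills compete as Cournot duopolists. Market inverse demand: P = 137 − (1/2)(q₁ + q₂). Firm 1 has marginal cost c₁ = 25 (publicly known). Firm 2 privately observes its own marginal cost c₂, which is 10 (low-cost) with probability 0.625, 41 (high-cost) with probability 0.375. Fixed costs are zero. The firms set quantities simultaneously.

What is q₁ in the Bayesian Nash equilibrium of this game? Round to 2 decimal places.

Type-c best response for Firm 2: q₂(c) = (137 − c) − q₁/2.
Firm 1 maximizes expected profit; its first-order condition is 137 − q₁ − (1/2)E[q₂] − 25 = 0.
Substituting E[q₂] and solving: E[c₂] = 21.625, so q₁ = (137 − 2·25 + 21.625)/(3/2) = 72.4167.

72.42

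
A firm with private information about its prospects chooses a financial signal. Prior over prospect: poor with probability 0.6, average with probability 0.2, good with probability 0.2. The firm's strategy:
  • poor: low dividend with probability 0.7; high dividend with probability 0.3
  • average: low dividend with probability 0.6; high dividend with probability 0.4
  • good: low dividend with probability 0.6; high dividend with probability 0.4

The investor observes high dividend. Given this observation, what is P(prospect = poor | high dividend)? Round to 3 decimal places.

0.529

Apply Bayes' rule using the sender's strategy as the likelihood.
P(high dividend) = 0.6·0.3 + 0.2·0.4 + 0.2·0.4 = 0.34
P(poor | high dividend) = (0.6·0.3) / 0.34 = 0.18 / 0.34 = 0.529412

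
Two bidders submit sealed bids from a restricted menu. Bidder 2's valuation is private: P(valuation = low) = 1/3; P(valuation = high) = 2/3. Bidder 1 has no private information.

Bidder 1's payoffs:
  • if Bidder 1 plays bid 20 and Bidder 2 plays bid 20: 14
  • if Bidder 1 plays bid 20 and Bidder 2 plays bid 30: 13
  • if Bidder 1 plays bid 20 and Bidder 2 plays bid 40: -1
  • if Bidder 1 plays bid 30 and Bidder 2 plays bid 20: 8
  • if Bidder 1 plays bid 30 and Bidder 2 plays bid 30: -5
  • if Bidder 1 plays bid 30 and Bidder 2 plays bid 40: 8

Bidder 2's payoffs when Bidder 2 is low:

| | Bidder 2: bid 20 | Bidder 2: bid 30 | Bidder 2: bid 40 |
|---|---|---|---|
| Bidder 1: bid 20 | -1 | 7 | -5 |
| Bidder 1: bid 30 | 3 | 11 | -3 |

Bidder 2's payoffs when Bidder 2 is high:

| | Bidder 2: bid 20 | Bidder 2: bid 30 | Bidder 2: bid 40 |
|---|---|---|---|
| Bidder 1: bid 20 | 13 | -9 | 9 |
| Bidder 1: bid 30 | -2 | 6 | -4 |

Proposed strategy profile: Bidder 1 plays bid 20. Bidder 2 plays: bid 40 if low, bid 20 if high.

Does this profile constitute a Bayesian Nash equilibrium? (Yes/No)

No

Bidder 1 plays bid 20: E[bid 20] = 1/3·(-1) + 2/3·(14) = 9; E[bid 30] = 8. Best-responding. ✓
Bidder 2 (valuation low), facing bid 20: bid 20 gives -1, bid 30 gives 7, bid 40 gives -5. Proposed bid 40 is not best — profitable deviation exists. ✗
Bidder 2 (valuation high), facing bid 20: bid 20 gives 13, bid 30 gives -9, bid 40 gives 9. Proposed bid 20 is best. ✓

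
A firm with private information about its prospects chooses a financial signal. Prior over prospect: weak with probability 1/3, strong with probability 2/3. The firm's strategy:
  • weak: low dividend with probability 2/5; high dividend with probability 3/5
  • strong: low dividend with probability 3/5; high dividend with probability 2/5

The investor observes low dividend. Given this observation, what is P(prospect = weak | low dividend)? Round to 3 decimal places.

0.250

Apply Bayes' rule using the sender's strategy as the likelihood.
P(low dividend) = (1/3)·(2/5) + (2/3)·(3/5) = 8/15
P(weak | low dividend) = ((1/3)·(2/5)) / (8/15) = (2/15) / (8/15) = 1/4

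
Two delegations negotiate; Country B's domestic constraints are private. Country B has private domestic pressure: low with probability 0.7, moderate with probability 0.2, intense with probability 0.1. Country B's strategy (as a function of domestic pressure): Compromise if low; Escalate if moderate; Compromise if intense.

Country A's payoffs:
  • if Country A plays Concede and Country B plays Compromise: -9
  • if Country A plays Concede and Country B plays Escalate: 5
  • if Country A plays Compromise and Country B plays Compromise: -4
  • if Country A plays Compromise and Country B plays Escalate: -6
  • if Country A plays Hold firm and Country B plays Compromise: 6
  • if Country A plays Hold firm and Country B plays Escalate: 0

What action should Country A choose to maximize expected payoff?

Hold firm

E[Concede] = 0.7·(-9) + 0.2·(5) + 0.1·(-9) = -6.2
E[Compromise] = 0.7·(-4) + 0.2·(-6) + 0.1·(-4) = -4.4
E[Hold firm] = 0.7·(6) + 0.2·(0) + 0.1·(6) = 4.8
Best response: Hold firm (4.8 is the largest).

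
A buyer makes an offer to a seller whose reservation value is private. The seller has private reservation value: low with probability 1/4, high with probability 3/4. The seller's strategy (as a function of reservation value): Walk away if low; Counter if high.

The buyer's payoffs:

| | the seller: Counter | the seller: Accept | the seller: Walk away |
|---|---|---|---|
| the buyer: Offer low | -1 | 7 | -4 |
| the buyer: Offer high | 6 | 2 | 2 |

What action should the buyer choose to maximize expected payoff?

Offer high

E[Offer low] = 1/4·(-4) + 3/4·(-1) = -7/4
E[Offer high] = 1/4·(2) + 3/4·(6) = 5
Best response: Offer high (5 is the largest).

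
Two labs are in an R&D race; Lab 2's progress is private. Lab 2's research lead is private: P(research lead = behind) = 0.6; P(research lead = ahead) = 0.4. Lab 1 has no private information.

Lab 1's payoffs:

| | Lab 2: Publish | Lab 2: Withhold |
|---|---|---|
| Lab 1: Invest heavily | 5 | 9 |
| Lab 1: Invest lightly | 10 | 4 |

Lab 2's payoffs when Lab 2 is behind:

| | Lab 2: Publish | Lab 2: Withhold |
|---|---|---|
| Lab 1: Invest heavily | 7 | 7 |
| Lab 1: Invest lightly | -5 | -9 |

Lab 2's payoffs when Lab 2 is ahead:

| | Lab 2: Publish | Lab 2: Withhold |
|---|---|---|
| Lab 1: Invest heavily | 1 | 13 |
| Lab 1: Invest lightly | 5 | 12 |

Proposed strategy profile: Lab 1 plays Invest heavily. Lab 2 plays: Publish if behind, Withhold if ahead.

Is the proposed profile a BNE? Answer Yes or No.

Lab 1 plays Invest heavily: E[Invest heavily] = 0.6·(5) + 0.4·(9) = 6.6; E[Invest lightly] = 7.6. Not best-responding. ✗
Lab 2 (research lead behind), facing Invest heavily: Publish gives 7, Withhold gives 7. Proposed Publish is best. ✓
Lab 2 (research lead ahead), facing Invest heavily: Publish gives 1, Withhold gives 13. Proposed Withhold is best. ✓

No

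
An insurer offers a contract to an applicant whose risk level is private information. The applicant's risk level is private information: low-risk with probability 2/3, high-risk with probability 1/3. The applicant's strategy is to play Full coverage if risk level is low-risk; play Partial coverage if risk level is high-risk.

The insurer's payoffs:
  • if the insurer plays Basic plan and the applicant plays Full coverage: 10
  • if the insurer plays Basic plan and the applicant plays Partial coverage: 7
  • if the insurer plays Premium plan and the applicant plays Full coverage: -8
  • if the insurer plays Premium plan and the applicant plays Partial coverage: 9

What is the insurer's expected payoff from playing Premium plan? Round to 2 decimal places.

-2.33

E[Premium plan] = 2/3·(-8) + 1/3·9 = (-16/3) + 3 = -7/3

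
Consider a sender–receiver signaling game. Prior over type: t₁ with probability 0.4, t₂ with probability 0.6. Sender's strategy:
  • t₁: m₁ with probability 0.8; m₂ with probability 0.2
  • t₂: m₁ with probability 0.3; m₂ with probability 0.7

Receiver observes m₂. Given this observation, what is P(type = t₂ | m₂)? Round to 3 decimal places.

Apply Bayes' rule using the sender's strategy as the likelihood.
P(m₂) = 0.4·0.2 + 0.6·0.7 = 0.5
P(t₂ | m₂) = (0.6·0.7) / 0.5 = 0.42 / 0.5 = 0.84

0.840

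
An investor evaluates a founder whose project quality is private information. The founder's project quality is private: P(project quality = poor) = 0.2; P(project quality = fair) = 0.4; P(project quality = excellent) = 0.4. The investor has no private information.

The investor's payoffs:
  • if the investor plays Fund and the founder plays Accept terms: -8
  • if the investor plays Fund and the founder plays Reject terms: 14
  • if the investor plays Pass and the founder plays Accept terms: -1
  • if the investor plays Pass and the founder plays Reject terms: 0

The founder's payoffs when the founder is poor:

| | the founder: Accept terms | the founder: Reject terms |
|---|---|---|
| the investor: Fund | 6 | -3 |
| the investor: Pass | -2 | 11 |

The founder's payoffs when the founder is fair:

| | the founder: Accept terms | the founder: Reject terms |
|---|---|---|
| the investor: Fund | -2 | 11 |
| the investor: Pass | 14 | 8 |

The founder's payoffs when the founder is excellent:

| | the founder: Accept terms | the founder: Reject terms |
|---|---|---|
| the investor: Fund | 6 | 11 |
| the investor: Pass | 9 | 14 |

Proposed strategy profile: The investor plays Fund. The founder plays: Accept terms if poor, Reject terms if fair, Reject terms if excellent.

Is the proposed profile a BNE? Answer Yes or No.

Yes

A profile is a BNE iff every type of every player is best-responding given beliefs about the other side.
The investor plays Fund: E[Fund] = 0.2·(-8) + 0.4·(14) + 0.4·(14) = 9.6; E[Pass] = -0.2. Best-responding. ✓
The founder (project quality poor), facing Fund: Accept terms gives 6, Reject terms gives -3. Proposed Accept terms is best. ✓
The founder (project quality fair), facing Fund: Accept terms gives -2, Reject terms gives 11. Proposed Reject terms is best. ✓
The founder (project quality excellent), facing Fund: Accept terms gives 6, Reject terms gives 11. Proposed Reject terms is best. ✓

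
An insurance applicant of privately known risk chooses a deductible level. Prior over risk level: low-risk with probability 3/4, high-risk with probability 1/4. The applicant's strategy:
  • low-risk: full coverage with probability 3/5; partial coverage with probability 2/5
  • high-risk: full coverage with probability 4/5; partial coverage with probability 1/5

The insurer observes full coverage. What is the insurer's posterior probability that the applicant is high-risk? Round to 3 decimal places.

0.308

P(full coverage) = (3/4)·(3/5) + (1/4)·(4/5) = 13/20
P(high-risk | full coverage) = ((1/4)·(4/5)) / (13/20) = (1/5) / (13/20) = 4/13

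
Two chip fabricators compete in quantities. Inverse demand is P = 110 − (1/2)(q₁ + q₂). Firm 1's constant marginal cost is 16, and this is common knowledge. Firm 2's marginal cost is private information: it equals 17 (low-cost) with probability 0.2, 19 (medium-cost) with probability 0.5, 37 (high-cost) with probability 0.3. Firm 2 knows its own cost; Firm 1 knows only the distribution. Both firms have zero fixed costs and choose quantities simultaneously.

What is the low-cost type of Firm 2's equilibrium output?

Type-c best response for Firm 2: q₂(c) = (110 − c) − q₁/2.
Firm 1 maximizes expected profit; its first-order condition is 110 − q₁ − (1/2)E[q₂] − 16 = 0.
Substituting E[q₂] and solving: E[c₂] = 24, so q₁ = (110 − 2·16 + 24)/(3/2) = 68.
q₂(low-cost) = (110 − 17 − (1/2)·68) = 59.

59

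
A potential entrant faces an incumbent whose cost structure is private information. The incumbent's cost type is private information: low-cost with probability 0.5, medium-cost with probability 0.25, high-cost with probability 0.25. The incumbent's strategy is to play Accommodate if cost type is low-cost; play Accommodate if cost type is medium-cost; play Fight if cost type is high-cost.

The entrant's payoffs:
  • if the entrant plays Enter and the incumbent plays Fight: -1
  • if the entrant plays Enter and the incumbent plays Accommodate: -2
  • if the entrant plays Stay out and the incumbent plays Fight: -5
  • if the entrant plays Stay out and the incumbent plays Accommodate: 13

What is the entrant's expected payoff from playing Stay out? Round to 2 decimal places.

8.50

E[Stay out] = 0.5·13 + 0.25·13 + 0.25·(-5) = 6.5 + 3.25 + (-1.25) = 8.5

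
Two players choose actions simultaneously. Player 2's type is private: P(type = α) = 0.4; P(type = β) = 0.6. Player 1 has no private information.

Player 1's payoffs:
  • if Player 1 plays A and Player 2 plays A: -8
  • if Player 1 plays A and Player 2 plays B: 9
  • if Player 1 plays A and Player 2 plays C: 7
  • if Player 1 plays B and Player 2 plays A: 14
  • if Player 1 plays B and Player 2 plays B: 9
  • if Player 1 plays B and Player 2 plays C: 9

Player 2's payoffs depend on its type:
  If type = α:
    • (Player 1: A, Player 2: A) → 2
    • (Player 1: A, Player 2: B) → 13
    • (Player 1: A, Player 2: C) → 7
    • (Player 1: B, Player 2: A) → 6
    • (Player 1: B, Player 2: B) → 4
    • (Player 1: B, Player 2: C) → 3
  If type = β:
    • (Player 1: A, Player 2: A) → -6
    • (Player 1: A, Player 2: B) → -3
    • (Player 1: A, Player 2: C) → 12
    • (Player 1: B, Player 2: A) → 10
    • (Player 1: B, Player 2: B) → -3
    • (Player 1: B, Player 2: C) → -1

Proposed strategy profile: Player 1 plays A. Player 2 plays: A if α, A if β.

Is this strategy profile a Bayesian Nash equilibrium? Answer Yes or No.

Player 1 plays A: E[A] = 0.4·(-8) + 0.6·(-8) = -8; E[B] = 14. Not best-responding. ✗
Player 2 (type α), facing A: A gives 2, B gives 13, C gives 7. Proposed A is not best — profitable deviation exists. ✗
Player 2 (type β), facing A: A gives -6, B gives -3, C gives 12. Proposed A is not best — profitable deviation exists. ✗

No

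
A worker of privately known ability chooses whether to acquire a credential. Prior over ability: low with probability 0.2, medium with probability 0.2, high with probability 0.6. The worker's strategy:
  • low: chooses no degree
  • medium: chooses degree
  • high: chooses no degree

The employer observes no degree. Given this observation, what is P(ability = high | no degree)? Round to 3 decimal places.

P(no degree) = 0.2·1 + 0.2·0 + 0.6·1 = 0.8
P(high | no degree) = (0.6·1) / 0.8 = 0.6 / 0.8 = 0.75

0.750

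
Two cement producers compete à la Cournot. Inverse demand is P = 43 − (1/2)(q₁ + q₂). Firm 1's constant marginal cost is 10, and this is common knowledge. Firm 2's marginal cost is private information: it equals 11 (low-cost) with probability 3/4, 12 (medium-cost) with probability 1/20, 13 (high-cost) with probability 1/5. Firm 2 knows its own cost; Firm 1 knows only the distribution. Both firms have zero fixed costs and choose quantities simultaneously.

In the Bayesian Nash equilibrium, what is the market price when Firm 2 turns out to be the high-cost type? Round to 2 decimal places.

22.26

Firm 2 with cost c maximizes (43 − (1/2)(q₁+q₂) − c)·q₂, giving q₂(c) = (43 − c − (1/2)q₁).
E[c₂] = 3/4·11 + 1/20·12 + 1/5·13 = 11.45
Firm 1's FOC against E[q₂] yields q₁ = (43 − 2·10 + E[c₂])/(3/2) = (43 − 20 + 11.45)/(3/2) = 22.9667.
q₂(high-cost) = 18.5167, so P = 43 − (1/2)·(22.9667 + 18.5167) = 22.2583.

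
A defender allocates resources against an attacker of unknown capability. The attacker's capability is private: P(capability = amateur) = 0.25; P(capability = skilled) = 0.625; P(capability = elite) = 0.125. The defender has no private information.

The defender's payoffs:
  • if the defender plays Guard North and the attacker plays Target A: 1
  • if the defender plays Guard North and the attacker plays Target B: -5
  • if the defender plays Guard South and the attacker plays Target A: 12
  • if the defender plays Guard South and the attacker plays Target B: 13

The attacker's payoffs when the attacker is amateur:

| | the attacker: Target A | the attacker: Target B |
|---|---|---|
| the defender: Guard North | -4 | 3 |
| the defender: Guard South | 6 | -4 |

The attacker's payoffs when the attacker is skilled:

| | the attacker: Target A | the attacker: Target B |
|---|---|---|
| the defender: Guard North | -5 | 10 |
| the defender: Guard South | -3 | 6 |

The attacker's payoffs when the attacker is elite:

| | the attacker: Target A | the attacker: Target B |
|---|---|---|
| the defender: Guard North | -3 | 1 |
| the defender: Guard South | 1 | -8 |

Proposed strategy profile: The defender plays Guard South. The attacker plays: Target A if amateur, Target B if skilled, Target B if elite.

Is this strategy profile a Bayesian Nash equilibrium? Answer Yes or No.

The defender plays Guard South: E[Guard South] = 0.25·(12) + 0.625·(13) + 0.125·(13) = 12.75; E[Guard North] = -3.5. Best-responding. ✓
The attacker (capability amateur), facing Guard South: Target A gives 6, Target B gives -4. Proposed Target A is best. ✓
The attacker (capability skilled), facing Guard South: Target A gives -3, Target B gives 6. Proposed Target B is best. ✓
The attacker (capability elite), facing Guard South: Target A gives 1, Target B gives -8. Proposed Target B is not best — profitable deviation exists. ✗

No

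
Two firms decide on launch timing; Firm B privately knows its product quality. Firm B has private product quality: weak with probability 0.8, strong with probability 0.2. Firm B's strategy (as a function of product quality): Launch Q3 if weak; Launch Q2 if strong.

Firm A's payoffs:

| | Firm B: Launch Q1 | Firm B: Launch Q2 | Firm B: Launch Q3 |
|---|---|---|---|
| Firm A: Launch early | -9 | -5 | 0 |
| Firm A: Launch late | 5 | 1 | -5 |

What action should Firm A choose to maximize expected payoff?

Launch early

E[Launch early] = 0.8·(0) + 0.2·(-5) = -1
E[Launch late] = 0.8·(-5) + 0.2·(1) = -3.8
Best response: Launch early (-1 is the largest).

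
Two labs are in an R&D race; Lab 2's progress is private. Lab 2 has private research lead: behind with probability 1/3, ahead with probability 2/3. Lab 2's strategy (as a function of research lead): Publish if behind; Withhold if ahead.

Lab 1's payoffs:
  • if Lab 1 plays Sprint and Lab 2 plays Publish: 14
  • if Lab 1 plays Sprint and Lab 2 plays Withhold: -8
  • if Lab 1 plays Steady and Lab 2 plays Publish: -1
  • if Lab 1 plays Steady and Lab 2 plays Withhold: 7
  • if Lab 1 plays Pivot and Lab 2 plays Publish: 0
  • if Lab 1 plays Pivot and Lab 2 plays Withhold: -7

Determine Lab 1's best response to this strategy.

Compute Lab 1's expected payoff for each action, taking the expectation over Lab 2's type.
E[Sprint] = 1/3·(14) + 2/3·(-8) = -2/3
E[Steady] = 1/3·(-1) + 2/3·(7) = 13/3
E[Pivot] = 1/3·(0) + 2/3·(-7) = -14/3
Best response: Steady (13/3 is the largest).

Steady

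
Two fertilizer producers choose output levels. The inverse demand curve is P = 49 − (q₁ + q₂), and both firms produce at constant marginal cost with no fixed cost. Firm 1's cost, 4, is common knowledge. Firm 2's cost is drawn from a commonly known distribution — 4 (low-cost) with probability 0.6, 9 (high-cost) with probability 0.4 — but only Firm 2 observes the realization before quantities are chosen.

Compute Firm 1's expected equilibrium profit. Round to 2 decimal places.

245.44

Type-c best response for Firm 2: q₂(c) = (49 − c)/2 − q₁/2.
Firm 1 maximizes expected profit; its first-order condition is 49 − 2q₁ − E[q₂] − 4 = 0.
Substituting E[q₂] and solving: E[c₂] = 6, so q₁ = (49 − 2·4 + 6)/3 = 15.6667.
E[P] = 49 − (q₁ + E[q₂]) = 19.6667; Firm 1's expected profit = (E[P] − 4)·q₁ = (19.6667 − 4)·15.6667 = 245.444.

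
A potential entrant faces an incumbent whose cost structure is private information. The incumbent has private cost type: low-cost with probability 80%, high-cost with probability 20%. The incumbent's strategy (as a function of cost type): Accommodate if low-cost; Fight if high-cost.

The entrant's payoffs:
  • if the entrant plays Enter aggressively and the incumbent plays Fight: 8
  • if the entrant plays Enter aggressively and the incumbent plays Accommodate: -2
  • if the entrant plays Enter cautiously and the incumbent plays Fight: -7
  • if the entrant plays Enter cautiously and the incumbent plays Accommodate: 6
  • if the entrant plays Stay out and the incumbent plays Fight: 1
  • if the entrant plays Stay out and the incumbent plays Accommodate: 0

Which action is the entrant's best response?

E[Enter aggressively] = 0.8·(-2) + 0.2·(8) = 0
E[Enter cautiously] = 0.8·(6) + 0.2·(-7) = 3.4
E[Stay out] = 0.8·(0) + 0.2·(1) = 0.2
Best response: Enter cautiously (3.4 is the largest).

Enter cautiously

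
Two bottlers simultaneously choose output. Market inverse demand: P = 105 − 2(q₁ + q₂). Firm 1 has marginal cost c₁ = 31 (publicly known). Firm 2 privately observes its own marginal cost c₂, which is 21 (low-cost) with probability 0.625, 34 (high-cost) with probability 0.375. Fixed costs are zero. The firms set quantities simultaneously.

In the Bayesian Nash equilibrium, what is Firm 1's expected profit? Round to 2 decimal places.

263.54

Firm 2 with cost c maximizes (105 − 2(q₁+q₂) − c)·q₂, giving q₂(c) = (105 − c − 2q₁)/4.
E[c₂] = 0.625·21 + 0.375·34 = 25.875
Firm 1's FOC against E[q₂] yields q₁ = (105 − 2·31 + E[c₂])/6 = (105 − 62 + 25.875)/6 = 11.4792.
E[P] = 105 − 2·(q₁ + E[q₂]) = 53.9583; Firm 1's expected profit = (E[P] − 31)·q₁ = (53.9583 − 31)·11.4792 = 263.543.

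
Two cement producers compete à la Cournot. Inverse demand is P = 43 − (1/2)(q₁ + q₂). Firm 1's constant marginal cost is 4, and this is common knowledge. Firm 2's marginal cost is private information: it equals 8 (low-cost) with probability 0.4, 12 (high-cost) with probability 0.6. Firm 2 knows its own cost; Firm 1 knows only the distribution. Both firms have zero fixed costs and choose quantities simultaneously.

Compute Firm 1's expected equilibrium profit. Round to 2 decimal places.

458.04

Firm 2 with cost c maximizes (43 − (1/2)(q₁+q₂) − c)·q₂, giving q₂(c) = (43 − c − (1/2)q₁).
E[c₂] = 0.4·8 + 0.6·12 = 10.4
Firm 1's FOC against E[q₂] yields q₁ = (43 − 2·4 + E[c₂])/(3/2) = (43 − 8 + 10.4)/(3/2) = 30.2667.
E[P] = 43 − (1/2)·(q₁ + E[q₂]) = 19.1333; Firm 1's expected profit = (E[P] − 4)·q₁ = (19.1333 − 4)·30.2667 = 458.036.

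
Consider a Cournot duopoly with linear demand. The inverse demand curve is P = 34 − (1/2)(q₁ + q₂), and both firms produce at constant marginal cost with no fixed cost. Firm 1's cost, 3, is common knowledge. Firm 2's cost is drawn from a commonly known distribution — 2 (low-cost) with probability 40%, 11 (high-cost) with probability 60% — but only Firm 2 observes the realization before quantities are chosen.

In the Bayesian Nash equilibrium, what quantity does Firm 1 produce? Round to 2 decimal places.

Firm 2 with cost c maximizes (34 − (1/2)(q₁+q₂) − c)·q₂, giving q₂(c) = (34 − c − (1/2)q₁).
E[c₂] = 0.4·2 + 0.6·11 = 7.4
Firm 1's FOC against E[q₂] yields q₁ = (34 − 2·3 + E[c₂])/(3/2) = (34 − 6 + 7.4)/(3/2) = 23.6.

23.60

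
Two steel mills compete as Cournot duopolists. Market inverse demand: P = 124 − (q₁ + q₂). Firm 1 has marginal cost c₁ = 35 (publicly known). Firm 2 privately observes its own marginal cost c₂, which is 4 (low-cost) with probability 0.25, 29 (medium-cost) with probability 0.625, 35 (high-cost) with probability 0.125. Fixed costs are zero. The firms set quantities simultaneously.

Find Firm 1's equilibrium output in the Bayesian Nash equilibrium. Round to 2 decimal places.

25.83

Type-c best response for Firm 2: q₂(c) = (124 − c)/2 − q₁/2.
Firm 1 maximizes expected profit; its first-order condition is 124 − 2q₁ − E[q₂] − 35 = 0.
Substituting E[q₂] and solving: E[c₂] = 23.5, so q₁ = (124 − 2·35 + 23.5)/3 = 25.8333.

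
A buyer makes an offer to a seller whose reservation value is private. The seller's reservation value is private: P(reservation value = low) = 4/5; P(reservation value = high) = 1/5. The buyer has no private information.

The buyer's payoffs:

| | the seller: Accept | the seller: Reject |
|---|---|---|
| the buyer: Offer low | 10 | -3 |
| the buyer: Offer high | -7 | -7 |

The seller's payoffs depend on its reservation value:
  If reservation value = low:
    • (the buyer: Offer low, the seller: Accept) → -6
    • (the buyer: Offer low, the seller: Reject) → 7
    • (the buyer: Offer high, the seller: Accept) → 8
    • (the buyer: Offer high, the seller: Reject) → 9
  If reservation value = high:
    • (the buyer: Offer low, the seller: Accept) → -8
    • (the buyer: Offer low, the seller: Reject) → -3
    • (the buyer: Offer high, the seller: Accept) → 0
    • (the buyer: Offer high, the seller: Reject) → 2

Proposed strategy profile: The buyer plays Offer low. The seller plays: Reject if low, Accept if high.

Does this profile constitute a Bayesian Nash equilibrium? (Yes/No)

No

A profile is a BNE iff every type of every player is best-responding given beliefs about the other side.
The buyer plays Offer low: E[Offer low] = 4/5·(-3) + 1/5·(10) = -2/5; E[Offer high] = -7. Best-responding. ✓
The seller (reservation value low), facing Offer low: Accept gives -6, Reject gives 7. Proposed Reject is best. ✓
The seller (reservation value high), facing Offer low: Accept gives -8, Reject gives -3. Proposed Accept is not best — profitable deviation exists. ✗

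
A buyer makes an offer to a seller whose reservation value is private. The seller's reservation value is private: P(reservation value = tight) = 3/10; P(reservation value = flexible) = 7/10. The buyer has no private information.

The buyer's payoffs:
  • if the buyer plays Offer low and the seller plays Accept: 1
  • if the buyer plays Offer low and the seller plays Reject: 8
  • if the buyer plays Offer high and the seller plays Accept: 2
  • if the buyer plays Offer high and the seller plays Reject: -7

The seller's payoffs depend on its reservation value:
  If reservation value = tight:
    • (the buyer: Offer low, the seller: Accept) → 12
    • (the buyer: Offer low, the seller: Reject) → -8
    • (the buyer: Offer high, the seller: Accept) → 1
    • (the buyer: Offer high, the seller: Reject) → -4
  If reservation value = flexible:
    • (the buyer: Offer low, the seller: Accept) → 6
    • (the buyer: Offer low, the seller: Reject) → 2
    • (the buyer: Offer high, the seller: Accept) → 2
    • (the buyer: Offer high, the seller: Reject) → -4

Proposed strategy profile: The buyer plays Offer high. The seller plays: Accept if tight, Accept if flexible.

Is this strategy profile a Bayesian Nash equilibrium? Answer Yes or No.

Yes

The buyer plays Offer high: E[Offer high] = 3/10·(2) + 7/10·(2) = 2; E[Offer low] = 1. Best-responding. ✓
The seller (reservation value tight), facing Offer high: Accept gives 1, Reject gives -4. Proposed Accept is best. ✓
The seller (reservation value flexible), facing Offer high: Accept gives 2, Reject gives -4. Proposed Accept is best. ✓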